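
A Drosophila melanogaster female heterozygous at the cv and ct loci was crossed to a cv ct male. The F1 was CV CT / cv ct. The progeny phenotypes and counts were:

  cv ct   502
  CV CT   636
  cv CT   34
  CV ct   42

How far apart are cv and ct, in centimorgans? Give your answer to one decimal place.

The recombinant classes are CV ct and cv CT: 42 + 34 = 76.
Recombination frequency = 76/1214 = 0.0626 ≈ 6.3%, i.e. 6.3 centimorgans.

6.3 centimorgans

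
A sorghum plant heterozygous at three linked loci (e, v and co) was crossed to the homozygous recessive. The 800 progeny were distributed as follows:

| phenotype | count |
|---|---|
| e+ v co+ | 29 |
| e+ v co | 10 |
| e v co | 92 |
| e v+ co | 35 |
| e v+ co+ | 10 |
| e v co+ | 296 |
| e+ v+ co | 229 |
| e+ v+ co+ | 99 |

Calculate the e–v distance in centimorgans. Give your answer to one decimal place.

The two most frequent reciprocal classes, e+ v+ co and e v co+, are the parental types, so the F1 was e+ v+ co / e v co+.
The two rarest classes, e+ v co and e v+ co+, are the double crossovers. Comparing them with the parentals, only the v allele has switched, so v is the middle locus and the order is co – v – e.
Crossovers in the v–e interval produce the single-crossover classes e v+ co and e+ v co+ (35 + 29 = 64) plus the double crossovers (20).
RF(v–e) = (64 + 20) / 800 = 84/800 = 0.1050 → 10.5 centimorgans.

10.5 centimorgans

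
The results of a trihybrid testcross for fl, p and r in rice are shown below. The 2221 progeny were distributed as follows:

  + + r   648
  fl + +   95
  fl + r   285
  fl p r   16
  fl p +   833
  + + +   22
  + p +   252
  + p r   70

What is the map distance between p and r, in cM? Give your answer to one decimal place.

9.1 cM

The two most frequent reciprocal classes, + + r and fl p +, are the parental types, so the F1 was + + r / fl p +.
The two rarest classes, + + + and fl p r, are the double crossovers. Comparing them with the parentals, only the r allele has switched, so r is the middle locus and the order is p – r – fl.
Crossovers in the p–r interval produce the single-crossover classes + p r and fl + + (70 + 95 = 165) plus the double crossovers (38).
RF(p–r) = (165 + 38) / 2221 = 203/2221 = 0.0914 → 9.1 cM.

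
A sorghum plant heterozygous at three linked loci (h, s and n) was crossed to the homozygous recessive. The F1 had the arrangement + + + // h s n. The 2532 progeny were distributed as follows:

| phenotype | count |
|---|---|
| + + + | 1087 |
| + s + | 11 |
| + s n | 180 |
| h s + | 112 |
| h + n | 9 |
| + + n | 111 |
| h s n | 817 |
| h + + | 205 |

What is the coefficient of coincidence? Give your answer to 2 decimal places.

The two rarest classes, + s + and h + n, are the double crossovers. Comparing them with the parentals, only the s allele has switched, so s is the middle locus and the order is n – s – h.
n–s: (223 + 20)/2532 = 0.0960; s–h: (385 + 20)/2532 = 0.1600.
Expected DCO frequency = 0.0960 × 0.1600 ≈ 0.01536; observed = 20/2532 ≈ 0.00790.
Coefficient of coincidence = 0.00790/0.01536 ≈ 0.51.

0.51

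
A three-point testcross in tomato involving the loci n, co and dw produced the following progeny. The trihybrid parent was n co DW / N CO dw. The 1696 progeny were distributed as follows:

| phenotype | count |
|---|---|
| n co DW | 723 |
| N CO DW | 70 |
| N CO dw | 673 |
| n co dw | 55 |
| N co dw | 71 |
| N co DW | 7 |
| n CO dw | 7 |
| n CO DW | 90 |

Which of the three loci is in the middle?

The two rarest classes, N co DW and n CO dw, are the double crossovers. Comparing them with the parentals, only the n allele has switched, so n is the middle locus and the order is dw – n – co.

n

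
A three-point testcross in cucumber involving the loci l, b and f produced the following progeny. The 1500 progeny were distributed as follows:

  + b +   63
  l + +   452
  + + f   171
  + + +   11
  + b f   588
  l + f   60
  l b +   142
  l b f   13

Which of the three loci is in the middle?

l

The two most frequent reciprocal classes, + b f and l + +, are the parental types, so the F1 was + b f / l + +.
The two rarest classes, l b f and + + +, are the double crossovers. Comparing them with the parentals, only the l allele has switched, so l is the middle locus and the order is f – l – b.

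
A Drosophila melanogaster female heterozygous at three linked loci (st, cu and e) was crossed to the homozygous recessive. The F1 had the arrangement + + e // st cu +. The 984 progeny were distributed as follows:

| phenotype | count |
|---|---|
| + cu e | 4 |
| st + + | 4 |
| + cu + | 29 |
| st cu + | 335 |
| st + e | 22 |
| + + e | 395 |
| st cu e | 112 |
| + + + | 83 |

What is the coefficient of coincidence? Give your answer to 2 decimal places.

The two rarest classes, + cu e and st + +, are the double crossovers. Comparing them with the parentals, only the cu allele has switched, so cu is the middle locus and the order is st – cu – e.
st–cu: (51 + 8)/984 = 0.0600; cu–e: (195 + 8)/984 = 0.2063.
Expected DCO frequency = 0.0600 × 0.2063 ≈ 0.01238; observed = 8/984 ≈ 0.00813.
Coefficient of coincidence = 0.00813/0.01238 ≈ 0.66.

0.66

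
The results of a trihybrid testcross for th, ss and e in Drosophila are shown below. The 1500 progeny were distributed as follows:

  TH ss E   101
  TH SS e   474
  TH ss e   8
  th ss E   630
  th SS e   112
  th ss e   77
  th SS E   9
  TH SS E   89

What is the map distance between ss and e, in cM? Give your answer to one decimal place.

12.2 cM

The two most frequent reciprocal classes, TH SS e and th ss E, are the parental types, so the F1 was TH SS e / th ss E.
The two rarest classes, TH ss e and th SS E, are the double crossovers. Comparing them with the parentals, only the ss allele has switched, so ss is the middle locus and the order is e – ss – th.
Crossovers in the e–ss interval produce the single-crossover classes TH SS E and th ss e (89 + 77 = 166) plus the double crossovers (17).
RF(e–ss) = (166 + 17) / 1500 = 183/1500 = 0.1220 → 12.2 cM.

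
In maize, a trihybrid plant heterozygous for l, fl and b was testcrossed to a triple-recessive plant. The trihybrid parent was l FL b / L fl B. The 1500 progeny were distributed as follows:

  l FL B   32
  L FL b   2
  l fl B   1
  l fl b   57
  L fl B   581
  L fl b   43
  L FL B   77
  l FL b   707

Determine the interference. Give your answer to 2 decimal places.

The two rarest classes, L FL b and l fl B, are the double crossovers. Comparing them with the parentals, only the l allele has switched, so l is the middle locus and the order is fl – l – b.
fl–l: (134 + 3)/1500 = 0.0913; l–b: (75 + 3)/1500 = 0.0520.
Expected DCO frequency = 0.0913 × 0.0520 ≈ 0.00475; observed = 3/1500 ≈ 0.00200.
Coefficient of coincidence = 0.00200/0.00475 ≈ 0.42; interference = 1 − 0.42 = 0.58.

0.58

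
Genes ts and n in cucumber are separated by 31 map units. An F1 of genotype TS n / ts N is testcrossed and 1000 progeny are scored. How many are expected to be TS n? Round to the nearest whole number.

345

A map distance of 31 map units corresponds to a recombination frequency of 0.310.
The F1 is TS n / ts N, so TS n is a parental gamete class with expected frequency (1 − r)/2 = 0.690/2 = 0.3450.
Expected number = 0.3450 × 1000 = 345.00 ≈ 345.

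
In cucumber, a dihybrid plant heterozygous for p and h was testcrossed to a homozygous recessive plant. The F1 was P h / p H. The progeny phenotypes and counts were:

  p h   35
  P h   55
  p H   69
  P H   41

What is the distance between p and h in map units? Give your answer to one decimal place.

38.0 map units

The recombinant classes are P H and p h: 41 + 35 = 76.
Recombination frequency = 76/200 = 0.3800 ≈ 38.0%, i.e. 38.0 map units.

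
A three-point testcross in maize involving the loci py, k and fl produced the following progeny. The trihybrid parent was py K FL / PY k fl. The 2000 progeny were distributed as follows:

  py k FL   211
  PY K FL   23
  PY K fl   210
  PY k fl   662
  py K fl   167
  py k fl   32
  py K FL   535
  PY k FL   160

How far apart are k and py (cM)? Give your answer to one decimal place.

23.8 cM

The two rarest classes, PY K FL and py k fl, are the double crossovers. Comparing them with the parentals, only the py allele has switched, so py is the middle locus and the order is k – py – fl.
Crossovers in the k–py interval produce the single-crossover classes py k FL and PY K fl (211 + 210 = 421) plus the double crossovers (55).
RF(k–py) = (421 + 55) / 2000 = 476/2000 = 0.2380 → 23.8 cM.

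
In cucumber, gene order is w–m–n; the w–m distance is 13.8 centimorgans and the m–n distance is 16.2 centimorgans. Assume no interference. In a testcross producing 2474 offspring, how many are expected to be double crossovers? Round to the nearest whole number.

Map distances give recombination frequencies of 0.138 and 0.162 for the two intervals.
With no interference, expected double-crossover frequency = 0.138 × 0.162 = 0.02236.
Expected number = 0.02236 × 2474 = 55.31 ≈ 55.

55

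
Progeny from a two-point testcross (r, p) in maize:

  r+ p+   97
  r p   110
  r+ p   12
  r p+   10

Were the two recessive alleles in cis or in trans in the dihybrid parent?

cis

The two most frequent classes are r+ p+ (97) and r p (110); these are the parental (non-recombinant) types.
So the F1 carried r+ p+ on one chromosome and r p on the other — the recessive alleles are on the same chromosome (cis / coupling).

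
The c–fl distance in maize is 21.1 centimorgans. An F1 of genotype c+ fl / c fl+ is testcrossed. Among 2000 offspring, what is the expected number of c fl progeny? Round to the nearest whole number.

211

A map distance of 21.1 centimorgans corresponds to a recombination frequency of 0.211.
The F1 is c+ fl / c fl+, so c fl is a recombinant gamete class with expected frequency r/2 = 0.211/2 = 0.1055.
Expected number = 0.1055 × 2000 = 211.00 ≈ 211.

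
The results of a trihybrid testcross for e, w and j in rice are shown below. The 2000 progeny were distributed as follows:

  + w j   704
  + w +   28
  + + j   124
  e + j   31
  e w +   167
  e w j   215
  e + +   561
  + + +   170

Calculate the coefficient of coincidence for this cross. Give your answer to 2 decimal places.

0.76

The two most frequent reciprocal classes, + w j and e + +, are the parental types, so the F1 was + w j / e + +.
The two rarest classes, + w + and e + j, are the double crossovers. Comparing them with the parentals, only the j allele has switched, so j is the middle locus and the order is e – j – w.
e–j: (385 + 59)/2000 = 0.2220; j–w: (291 + 59)/2000 = 0.1750.
Expected DCO frequency = 0.2220 × 0.1750 ≈ 0.03885; observed = 59/2000 ≈ 0.02950.
Coefficient of coincidence = 0.02950/0.03885 ≈ 0.76.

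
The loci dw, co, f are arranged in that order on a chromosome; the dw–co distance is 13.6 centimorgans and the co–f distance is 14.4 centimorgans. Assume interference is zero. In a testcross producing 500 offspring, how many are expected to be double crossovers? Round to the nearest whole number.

Map distances give recombination frequencies of 0.136 and 0.144 for the two intervals.
With no interference, expected double-crossover frequency = 0.136 × 0.144 = 0.01958.
Expected number = 0.01958 × 500 = 9.79 ≈ 10.

10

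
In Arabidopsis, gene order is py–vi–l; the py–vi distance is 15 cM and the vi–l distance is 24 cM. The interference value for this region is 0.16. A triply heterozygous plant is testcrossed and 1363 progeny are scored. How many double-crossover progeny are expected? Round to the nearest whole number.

41

Map distances give recombination frequencies of 0.150 and 0.240 for the two intervals.
With interference 0.16 (so coincidence = 0.84), expected double-crossover frequency = 0.150 × 0.240 × 0.84 = 0.03024.
Expected number = 0.03024 × 1363 = 41.22 ≈ 41.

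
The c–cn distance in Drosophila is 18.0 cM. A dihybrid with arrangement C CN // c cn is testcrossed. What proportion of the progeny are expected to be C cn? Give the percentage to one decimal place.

9.0%

A map distance of 18.0 cM corresponds to a recombination frequency of 0.180.
The F1 is C CN / c cn, so C cn is a recombinant gamete class with expected frequency r/2 = 0.180/2 = 0.0900.
That is 0.0900 = 9.0% of the progeny.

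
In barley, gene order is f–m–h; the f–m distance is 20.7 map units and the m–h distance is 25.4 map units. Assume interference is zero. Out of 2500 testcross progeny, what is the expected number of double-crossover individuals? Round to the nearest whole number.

Map distances give recombination frequencies of 0.207 and 0.254 for the two intervals.
With no interference, expected double-crossover frequency = 0.207 × 0.254 = 0.05258.
Expected number = 0.05258 × 2500 = 131.44 ≈ 131.

131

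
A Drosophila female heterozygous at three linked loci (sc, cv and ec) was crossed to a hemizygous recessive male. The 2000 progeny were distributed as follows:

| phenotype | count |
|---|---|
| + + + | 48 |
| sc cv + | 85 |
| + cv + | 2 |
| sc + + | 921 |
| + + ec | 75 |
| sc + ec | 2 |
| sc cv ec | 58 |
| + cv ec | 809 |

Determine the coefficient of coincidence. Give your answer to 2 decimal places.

The two most frequent reciprocal classes, sc + + and + cv ec, are the parental types, so the F1 was sc + + / + cv ec.
The two rarest classes, sc + ec and + cv +, are the double crossovers. Comparing them with the parentals, only the ec allele has switched, so ec is the middle locus and the order is sc – ec – cv.
sc–ec: (106 + 4)/2000 = 0.0550; ec–cv: (160 + 4)/2000 = 0.0820.
Expected DCO frequency = 0.0550 × 0.0820 ≈ 0.00451; observed = 4/2000 ≈ 0.00200.
Coefficient of coincidence = 0.00200/0.00451 ≈ 0.44.

0.44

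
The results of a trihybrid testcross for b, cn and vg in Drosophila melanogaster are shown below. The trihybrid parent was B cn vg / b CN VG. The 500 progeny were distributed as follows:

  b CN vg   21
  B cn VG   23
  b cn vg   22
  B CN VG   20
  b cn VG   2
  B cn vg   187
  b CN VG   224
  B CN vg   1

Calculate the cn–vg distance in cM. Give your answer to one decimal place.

The two rarest classes, B CN vg and b cn VG, are the double crossovers. Comparing them with the parentals, only the cn allele has switched, so cn is the middle locus and the order is vg – cn – b.
Crossovers in the vg–cn interval produce the single-crossover classes B cn VG and b CN vg (23 + 21 = 44) plus the double crossovers (3).
RF(vg–cn) = (44 + 3) / 500 = 47/500 = 0.0940 → 9.4 cM.

9.4 cM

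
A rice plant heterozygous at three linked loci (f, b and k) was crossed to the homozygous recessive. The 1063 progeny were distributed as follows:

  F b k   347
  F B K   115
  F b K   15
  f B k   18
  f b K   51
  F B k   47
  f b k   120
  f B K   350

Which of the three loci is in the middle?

The two most frequent reciprocal classes, f B K and F b k, are the parental types, so the F1 was f B K / F b k.
The two rarest classes, f B k and F b K, are the double crossovers. Comparing them with the parentals, only the k allele has switched, so k is the middle locus and the order is f – k – b.

k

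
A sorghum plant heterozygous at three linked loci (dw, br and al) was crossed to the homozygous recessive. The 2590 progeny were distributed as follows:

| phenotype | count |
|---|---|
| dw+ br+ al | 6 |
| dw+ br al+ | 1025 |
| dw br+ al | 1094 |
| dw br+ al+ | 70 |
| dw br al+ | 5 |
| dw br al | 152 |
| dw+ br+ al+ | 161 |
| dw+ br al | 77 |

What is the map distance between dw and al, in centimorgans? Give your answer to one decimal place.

6.1 centimorgans

The two most frequent reciprocal classes, dw+ br al+ and dw br+ al, are the parental types, so the F1 was dw+ br al+ / dw br+ al.
The two rarest classes, dw br al+ and dw+ br+ al, are the double crossovers. Comparing them with the parentals, only the dw allele has switched, so dw is the middle locus and the order is br – dw – al.
Crossovers in the dw–al interval produce the single-crossover classes dw+ br al and dw br+ al+ (77 + 70 = 147) plus the double crossovers (11).
RF(dw–al) = (147 + 11) / 2590 = 158/2590 = 0.0610 → 6.1 centimorgans.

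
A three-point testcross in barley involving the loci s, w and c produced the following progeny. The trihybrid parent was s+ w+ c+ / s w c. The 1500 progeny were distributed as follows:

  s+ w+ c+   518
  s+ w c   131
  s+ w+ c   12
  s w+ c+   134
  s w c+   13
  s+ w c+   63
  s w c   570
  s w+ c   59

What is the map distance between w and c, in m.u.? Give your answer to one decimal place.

9.8 m.u.

The two rarest classes, s+ w+ c and s w c+, are the double crossovers. Comparing them with the parentals, only the c allele has switched, so c is the middle locus and the order is s – c – w.
Crossovers in the c–w interval produce the single-crossover classes s+ w c+ and s w+ c (63 + 59 = 122) plus the double crossovers (25).
RF(c–w) = (122 + 25) / 1500 = 147/1500 = 0.0980 → 9.8 m.u.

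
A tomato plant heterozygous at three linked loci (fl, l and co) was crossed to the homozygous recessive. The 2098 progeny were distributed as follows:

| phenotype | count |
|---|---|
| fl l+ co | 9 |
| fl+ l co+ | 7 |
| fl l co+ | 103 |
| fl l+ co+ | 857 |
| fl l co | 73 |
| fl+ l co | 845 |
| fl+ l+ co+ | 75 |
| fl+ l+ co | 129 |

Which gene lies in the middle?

The two most frequent reciprocal classes, fl+ l co and fl l+ co+, are the parental types, so the F1 was fl+ l co / fl l+ co+.
The two rarest classes, fl+ l co+ and fl l+ co, are the double crossovers. Comparing them with the parentals, only the co allele has switched, so co is the middle locus and the order is l – co – fl.

co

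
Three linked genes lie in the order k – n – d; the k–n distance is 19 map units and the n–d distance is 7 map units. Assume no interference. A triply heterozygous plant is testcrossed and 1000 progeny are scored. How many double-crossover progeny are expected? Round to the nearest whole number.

Map distances give recombination frequencies of 0.190 and 0.070 for the two intervals.
With no interference, expected double-crossover frequency = 0.190 × 0.070 = 0.01330.
Expected number = 0.01330 × 1000 = 13.30 ≈ 13.

13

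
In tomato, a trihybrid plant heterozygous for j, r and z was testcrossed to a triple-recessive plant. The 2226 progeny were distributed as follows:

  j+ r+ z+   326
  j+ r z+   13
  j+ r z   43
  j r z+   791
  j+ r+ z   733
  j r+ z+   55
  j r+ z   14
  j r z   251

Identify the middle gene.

The two most frequent reciprocal classes, j r z+ and j+ r+ z, are the parental types, so the F1 was j r z+ / j+ r+ z.
The two rarest classes, j+ r z+ and j r+ z, are the double crossovers. Comparing them with the parentals, only the j allele has switched, so j is the middle locus and the order is r – j – z.

j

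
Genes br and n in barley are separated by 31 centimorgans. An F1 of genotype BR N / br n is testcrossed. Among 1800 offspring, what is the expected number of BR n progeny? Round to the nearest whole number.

A map distance of 31 centimorgans corresponds to a recombination frequency of 0.310.
The F1 is BR N / br n, so BR n is a recombinant gamete class with expected frequency r/2 = 0.310/2 = 0.1550.
Expected number = 0.1550 × 1800 = 279.00 ≈ 279.

279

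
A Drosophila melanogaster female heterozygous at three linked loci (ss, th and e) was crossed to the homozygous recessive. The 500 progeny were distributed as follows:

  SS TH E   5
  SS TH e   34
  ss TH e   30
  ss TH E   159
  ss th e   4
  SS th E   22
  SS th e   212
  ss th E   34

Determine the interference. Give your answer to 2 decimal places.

The two most frequent reciprocal classes, SS th e and ss TH E, are the parental types, so the F1 was SS th e / ss TH E.
The two rarest classes, ss th e and SS TH E, are the double crossovers. Comparing them with the parentals, only the ss allele has switched, so ss is the middle locus and the order is e – ss – th.
e–ss: (52 + 9)/500 = 0.1220; ss–th: (68 + 9)/500 = 0.1540.
Expected DCO frequency = 0.1220 × 0.1540 ≈ 0.01879; observed = 9/500 ≈ 0.01800.
Coefficient of coincidence = 0.01800/0.01879 ≈ 0.96; interference = 1 − 0.96 = 0.04.

0.04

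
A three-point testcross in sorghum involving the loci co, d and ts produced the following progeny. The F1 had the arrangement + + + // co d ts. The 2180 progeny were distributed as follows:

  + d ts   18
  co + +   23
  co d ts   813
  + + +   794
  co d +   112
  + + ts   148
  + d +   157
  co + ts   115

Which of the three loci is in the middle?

co

The two rarest classes, co + + and + d ts, are the double crossovers. Comparing them with the parentals, only the co allele has switched, so co is the middle locus and the order is d – co – ts.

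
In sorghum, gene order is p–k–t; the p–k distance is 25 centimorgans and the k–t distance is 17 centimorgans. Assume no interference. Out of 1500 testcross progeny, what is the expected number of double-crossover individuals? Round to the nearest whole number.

Map distances give recombination frequencies of 0.250 and 0.170 for the two intervals.
With no interference, expected double-crossover frequency = 0.250 × 0.170 = 0.04250.
Expected number = 0.04250 × 1500 = 63.75 ≈ 64.

64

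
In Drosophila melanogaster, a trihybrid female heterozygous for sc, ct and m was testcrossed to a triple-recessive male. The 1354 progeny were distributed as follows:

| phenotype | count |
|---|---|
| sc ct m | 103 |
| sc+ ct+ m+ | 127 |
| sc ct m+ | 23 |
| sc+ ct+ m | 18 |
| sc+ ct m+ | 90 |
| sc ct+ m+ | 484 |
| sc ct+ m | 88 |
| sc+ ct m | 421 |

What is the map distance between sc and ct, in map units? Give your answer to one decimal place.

The two most frequent reciprocal classes, sc ct+ m+ and sc+ ct m, are the parental types, so the F1 was sc ct+ m+ / sc+ ct m.
The two rarest classes, sc ct m+ and sc+ ct+ m, are the double crossovers. Comparing them with the parentals, only the ct allele has switched, so ct is the middle locus and the order is sc – ct – m.
Crossovers in the sc–ct interval produce the single-crossover classes sc+ ct+ m+ and sc ct m (127 + 103 = 230) plus the double crossovers (41).
RF(sc–ct) = (230 + 41) / 1354 = 271/1354 = 0.2001 → 20.0 map units.

20.0 map units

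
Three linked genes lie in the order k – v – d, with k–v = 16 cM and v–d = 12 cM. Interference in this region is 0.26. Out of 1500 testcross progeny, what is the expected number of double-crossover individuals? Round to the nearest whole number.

21

Map distances give recombination frequencies of 0.160 and 0.120 for the two intervals.
With interference 0.26 (so coincidence = 0.74), expected double-crossover frequency = 0.160 × 0.120 × 0.74 = 0.01421.
Expected number = 0.01421 × 1500 = 21.31 ≈ 21.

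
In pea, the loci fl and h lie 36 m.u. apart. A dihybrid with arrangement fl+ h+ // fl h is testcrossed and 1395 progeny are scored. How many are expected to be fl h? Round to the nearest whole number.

446

A map distance of 36 m.u. corresponds to a recombination frequency of 0.360.
The F1 is fl+ h+ / fl h, so fl h is a parental gamete class with expected frequency (1 − r)/2 = 0.640/2 = 0.3200.
Expected number = 0.3200 × 1395 = 446.40 ≈ 446.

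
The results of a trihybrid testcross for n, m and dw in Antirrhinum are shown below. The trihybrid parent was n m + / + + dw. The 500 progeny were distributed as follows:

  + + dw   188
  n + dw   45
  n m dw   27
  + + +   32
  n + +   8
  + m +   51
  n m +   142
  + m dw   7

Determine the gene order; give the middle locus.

The two rarest classes, n + + and + m dw, are the double crossovers. Comparing them with the parentals, only the m allele has switched, so m is the middle locus and the order is n – m – dw.

m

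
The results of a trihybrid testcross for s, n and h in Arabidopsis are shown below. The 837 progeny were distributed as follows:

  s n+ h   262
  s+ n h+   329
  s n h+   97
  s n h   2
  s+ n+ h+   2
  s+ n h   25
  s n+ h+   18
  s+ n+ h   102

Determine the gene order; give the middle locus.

The two most frequent reciprocal classes, s n+ h and s+ n h+, are the parental types, so the F1 was s n+ h / s+ n h+.
The two rarest classes, s n h and s+ n+ h+, are the double crossovers. Comparing them with the parentals, only the n allele has switched, so n is the middle locus and the order is s – n – h.

n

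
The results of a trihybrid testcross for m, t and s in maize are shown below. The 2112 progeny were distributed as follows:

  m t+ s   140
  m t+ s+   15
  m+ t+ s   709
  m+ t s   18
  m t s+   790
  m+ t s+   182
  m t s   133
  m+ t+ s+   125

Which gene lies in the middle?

t

The two most frequent reciprocal classes, m t s+ and m+ t+ s, are the parental types, so the F1 was m t s+ / m+ t+ s.
The two rarest classes, m t+ s+ and m+ t s, are the double crossovers. Comparing them with the parentals, only the t allele has switched, so t is the middle locus and the order is m – t – s.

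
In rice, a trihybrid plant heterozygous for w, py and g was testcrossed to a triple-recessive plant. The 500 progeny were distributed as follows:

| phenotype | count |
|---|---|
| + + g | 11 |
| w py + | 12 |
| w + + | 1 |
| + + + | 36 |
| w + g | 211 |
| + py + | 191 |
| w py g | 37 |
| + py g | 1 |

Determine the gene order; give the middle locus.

The two most frequent reciprocal classes, w + g and + py +, are the parental types, so the F1 was w + g / + py +.
The two rarest classes, w + + and + py g, are the double crossovers. Comparing them with the parentals, only the g allele has switched, so g is the middle locus and the order is w – g – py.

g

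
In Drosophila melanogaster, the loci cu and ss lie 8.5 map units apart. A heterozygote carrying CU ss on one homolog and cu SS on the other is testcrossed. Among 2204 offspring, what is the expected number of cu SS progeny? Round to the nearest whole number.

1008

A map distance of 8.5 map units corresponds to a recombination frequency of 0.085.
The F1 is CU ss / cu SS, so cu SS is a parental gamete class with expected frequency (1 − r)/2 = 0.915/2 = 0.4575.
Expected number = 0.4575 × 2204 = 1008.33 ≈ 1008.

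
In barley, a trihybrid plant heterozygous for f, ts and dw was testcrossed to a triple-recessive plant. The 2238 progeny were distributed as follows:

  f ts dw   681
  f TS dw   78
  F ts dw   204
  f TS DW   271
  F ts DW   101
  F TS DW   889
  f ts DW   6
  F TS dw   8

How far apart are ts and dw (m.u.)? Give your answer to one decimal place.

The two most frequent reciprocal classes, f ts dw and F TS DW, are the parental types, so the F1 was f ts dw / F TS DW.
The two rarest classes, f ts DW and F TS dw, are the double crossovers. Comparing them with the parentals, only the dw allele has switched, so dw is the middle locus and the order is ts – dw – f.
Crossovers in the ts–dw interval produce the single-crossover classes f TS dw and F ts DW (78 + 101 = 179) plus the double crossovers (14).
RF(ts–dw) = (179 + 14) / 2238 = 193/2238 = 0.0862 → 8.6 m.u.

8.6 m.u.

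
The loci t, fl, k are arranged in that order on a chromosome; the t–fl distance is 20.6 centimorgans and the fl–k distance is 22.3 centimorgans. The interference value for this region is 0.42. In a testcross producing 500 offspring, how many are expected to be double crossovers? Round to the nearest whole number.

13

Map distances give recombination frequencies of 0.206 and 0.223 for the two intervals.
With interference 0.42 (so coincidence = 0.58), expected double-crossover frequency = 0.206 × 0.223 × 0.58 = 0.02664.
Expected number = 0.02664 × 500 = 13.32 ≈ 13.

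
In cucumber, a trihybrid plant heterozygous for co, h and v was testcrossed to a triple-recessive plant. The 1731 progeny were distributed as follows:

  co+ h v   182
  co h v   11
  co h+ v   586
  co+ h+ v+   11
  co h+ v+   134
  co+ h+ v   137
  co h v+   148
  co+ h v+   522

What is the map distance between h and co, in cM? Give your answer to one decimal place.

17.7 cM

The two most frequent reciprocal classes, co h+ v and co+ h v+, are the parental types, so the F1 was co h+ v / co+ h v+.
The two rarest classes, co h v and co+ h+ v+, are the double crossovers. Comparing them with the parentals, only the h allele has switched, so h is the middle locus and the order is v – h – co.
Crossovers in the h–co interval produce the single-crossover classes co+ h+ v and co h v+ (137 + 148 = 285) plus the double crossovers (22).
RF(h–co) = (285 + 22) / 1731 = 307/1731 = 0.1774 → 17.7 cM.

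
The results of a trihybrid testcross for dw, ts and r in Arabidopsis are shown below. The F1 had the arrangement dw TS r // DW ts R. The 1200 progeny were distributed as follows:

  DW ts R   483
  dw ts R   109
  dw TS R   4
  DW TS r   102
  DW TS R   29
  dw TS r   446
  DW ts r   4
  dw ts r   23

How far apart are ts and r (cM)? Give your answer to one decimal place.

The two rarest classes, dw TS R and DW ts r, are the double crossovers. Comparing them with the parentals, only the r allele has switched, so r is the middle locus and the order is dw – r – ts.
Crossovers in the r–ts interval produce the single-crossover classes dw ts r and DW TS R (23 + 29 = 52) plus the double crossovers (8).
RF(r–ts) = (52 + 8) / 1200 = 60/1200 = 0.0500 → 5.0 cM.

5.0 cM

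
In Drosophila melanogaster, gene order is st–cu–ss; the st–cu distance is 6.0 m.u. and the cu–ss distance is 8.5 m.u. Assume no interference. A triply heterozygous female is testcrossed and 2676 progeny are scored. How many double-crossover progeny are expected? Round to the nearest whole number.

14

Map distances give recombination frequencies of 0.060 and 0.085 for the two intervals.
With no interference, expected double-crossover frequency = 0.060 × 0.085 = 0.00510.
Expected number = 0.00510 × 2676 = 13.65 ≈ 14.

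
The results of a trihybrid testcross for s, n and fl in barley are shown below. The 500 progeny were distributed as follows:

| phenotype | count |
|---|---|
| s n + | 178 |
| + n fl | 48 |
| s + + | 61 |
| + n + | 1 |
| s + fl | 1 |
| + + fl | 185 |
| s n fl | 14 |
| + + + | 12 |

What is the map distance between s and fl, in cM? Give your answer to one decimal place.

The two most frequent reciprocal classes, s n + and + + fl, are the parental types, so the F1 was s n + / + + fl.
The two rarest classes, + n + and s + fl, are the double crossovers. Comparing them with the parentals, only the s allele has switched, so s is the middle locus and the order is n – s – fl.
Crossovers in the s–fl interval produce the single-crossover classes s n fl and + + + (14 + 12 = 26) plus the double crossovers (2).
RF(s–fl) = (26 + 2) / 500 = 28/500 = 0.0560 → 5.6 cM.

5.6 cM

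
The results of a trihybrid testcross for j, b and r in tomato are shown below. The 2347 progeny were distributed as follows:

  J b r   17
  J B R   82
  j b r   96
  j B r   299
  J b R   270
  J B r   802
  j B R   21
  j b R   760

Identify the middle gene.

The two most frequent reciprocal classes, j b R and J B r, are the parental types, so the F1 was j b R / J B r.
The two rarest classes, j B R and J b r, are the double crossovers. Comparing them with the parentals, only the b allele has switched, so b is the middle locus and the order is j – b – r.

b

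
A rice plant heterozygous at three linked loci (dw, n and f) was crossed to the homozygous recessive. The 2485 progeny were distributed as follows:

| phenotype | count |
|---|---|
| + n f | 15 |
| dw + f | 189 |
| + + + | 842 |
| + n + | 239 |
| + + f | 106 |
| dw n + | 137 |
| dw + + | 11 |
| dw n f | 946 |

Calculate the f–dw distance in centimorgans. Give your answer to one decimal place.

10.8 centimorgans

The two most frequent reciprocal classes, dw n f and + + +, are the parental types, so the F1 was dw n f / + + +.
The two rarest classes, + n f and dw + +, are the double crossovers. Comparing them with the parentals, only the dw allele has switched, so dw is the middle locus and the order is n – dw – f.
Crossovers in the dw–f interval produce the single-crossover classes dw n + and + + f (137 + 106 = 243) plus the double crossovers (26).
RF(dw–f) = (243 + 26) / 2485 = 269/2485 = 0.1082 → 10.8 centimorgans.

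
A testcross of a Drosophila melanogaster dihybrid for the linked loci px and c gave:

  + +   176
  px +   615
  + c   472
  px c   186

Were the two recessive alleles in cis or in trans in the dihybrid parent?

trans

The two most frequent classes are + c (472) and px + (615); these are the parental (non-recombinant) types.
So the F1 carried + c on one chromosome and px + on the other — the recessive alleles are on opposite chromosomes (trans / repulsion).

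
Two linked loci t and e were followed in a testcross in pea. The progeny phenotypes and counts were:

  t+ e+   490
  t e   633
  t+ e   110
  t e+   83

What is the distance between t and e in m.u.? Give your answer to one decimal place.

The two most frequent classes, t+ e+ (490) and t e (633), are the parental types, so the F1 was t+ e+ / t e.
The recombinant classes are t+ e and t e+: 110 + 83 = 193.
Recombination frequency = 193/1316 = 0.1467 ≈ 14.7%, i.e. 14.7 m.u.

14.7 m.u.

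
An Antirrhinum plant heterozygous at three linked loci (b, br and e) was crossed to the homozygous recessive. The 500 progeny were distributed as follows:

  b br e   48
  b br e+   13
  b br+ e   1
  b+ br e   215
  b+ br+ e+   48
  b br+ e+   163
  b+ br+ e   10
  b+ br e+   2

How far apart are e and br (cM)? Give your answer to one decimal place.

The two most frequent reciprocal classes, b+ br e and b br+ e+, are the parental types, so the F1 was b+ br e / b br+ e+.
The two rarest classes, b+ br e+ and b br+ e, are the double crossovers. Comparing them with the parentals, only the e allele has switched, so e is the middle locus and the order is b – e – br.
Crossovers in the e–br interval produce the single-crossover classes b+ br+ e and b br e+ (10 + 13 = 23) plus the double crossovers (3).
RF(e–br) = (23 + 3) / 500 = 26/500 = 0.0520 → 5.2 cM.

5.2 cM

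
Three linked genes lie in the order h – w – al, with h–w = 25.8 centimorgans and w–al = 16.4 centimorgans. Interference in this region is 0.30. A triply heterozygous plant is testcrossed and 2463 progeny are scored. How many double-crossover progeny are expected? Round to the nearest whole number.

Map distances give recombination frequencies of 0.258 and 0.164 for the two intervals.
With interference 0.30 (so coincidence = 0.70), expected double-crossover frequency = 0.258 × 0.164 × 0.70 = 0.02962.
Expected number = 0.02962 × 2463 = 72.95 ≈ 73.

73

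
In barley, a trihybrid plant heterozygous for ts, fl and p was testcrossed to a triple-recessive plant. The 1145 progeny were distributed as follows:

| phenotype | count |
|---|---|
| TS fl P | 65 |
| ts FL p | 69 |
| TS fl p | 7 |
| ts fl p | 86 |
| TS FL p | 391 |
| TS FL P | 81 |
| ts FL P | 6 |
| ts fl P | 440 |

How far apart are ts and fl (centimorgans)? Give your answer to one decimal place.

12.8 centimorgans

The two most frequent reciprocal classes, TS FL p and ts fl P, are the parental types, so the F1 was TS FL p / ts fl P.
The two rarest classes, TS fl p and ts FL P, are the double crossovers. Comparing them with the parentals, only the fl allele has switched, so fl is the middle locus and the order is ts – fl – p.
Crossovers in the ts–fl interval produce the single-crossover classes ts FL p and TS fl P (69 + 65 = 134) plus the double crossovers (13).
RF(ts–fl) = (134 + 13) / 1145 = 147/1145 = 0.1284 → 12.8 centimorgans.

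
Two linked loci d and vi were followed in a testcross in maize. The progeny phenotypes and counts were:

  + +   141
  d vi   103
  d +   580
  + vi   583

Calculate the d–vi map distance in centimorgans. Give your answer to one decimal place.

17.3 centimorgans

The two most frequent classes, + vi (583) and d + (580), are the parental types, so the F1 was + vi / d +.
The recombinant classes are + + and d vi: 141 + 103 = 244.
Recombination frequency = 244/1407 = 0.1734 ≈ 17.3%, i.e. 17.3 centimorgans.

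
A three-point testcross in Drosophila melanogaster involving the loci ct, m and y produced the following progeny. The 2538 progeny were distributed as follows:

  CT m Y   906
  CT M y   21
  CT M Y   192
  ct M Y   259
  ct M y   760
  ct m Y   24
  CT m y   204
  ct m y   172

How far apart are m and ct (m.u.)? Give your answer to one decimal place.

The two most frequent reciprocal classes, ct M y and CT m Y, are the parental types, so the F1 was ct M y / CT m Y.
The two rarest classes, CT M y and ct m Y, are the double crossovers. Comparing them with the parentals, only the ct allele has switched, so ct is the middle locus and the order is m – ct – y.
Crossovers in the m–ct interval produce the single-crossover classes ct m y and CT M Y (172 + 192 = 364) plus the double crossovers (45).
RF(m–ct) = (364 + 45) / 2538 = 409/2538 = 0.1612 → 16.1 m.u.

16.1 m.u.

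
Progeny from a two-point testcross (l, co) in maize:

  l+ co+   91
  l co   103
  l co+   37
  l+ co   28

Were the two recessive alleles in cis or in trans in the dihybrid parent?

The two most frequent classes are l+ co+ (91) and l co (103); these are the parental (non-recombinant) types.
So the F1 carried l+ co+ on one chromosome and l co on the other — the recessive alleles are on the same chromosome (cis / coupling).

cis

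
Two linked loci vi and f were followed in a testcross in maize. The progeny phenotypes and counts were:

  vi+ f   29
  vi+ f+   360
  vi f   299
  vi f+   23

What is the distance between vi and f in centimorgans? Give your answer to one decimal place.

7.3 centimorgans

The two most frequent classes, vi+ f+ (360) and vi f (299), are the parental types, so the F1 was vi+ f+ / vi f.
The recombinant classes are vi+ f and vi f+: 29 + 23 = 52.
Recombination frequency = 52/711 = 0.0731 ≈ 7.3%, i.e. 7.3 centimorgans.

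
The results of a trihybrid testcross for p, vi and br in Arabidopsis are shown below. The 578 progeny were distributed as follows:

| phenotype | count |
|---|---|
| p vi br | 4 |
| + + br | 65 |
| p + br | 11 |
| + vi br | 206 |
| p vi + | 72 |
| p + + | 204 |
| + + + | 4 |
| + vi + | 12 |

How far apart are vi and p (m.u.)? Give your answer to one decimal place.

25.1 m.u.

The two most frequent reciprocal classes, + vi br and p + +, are the parental types, so the F1 was + vi br / p + +.
The two rarest classes, p vi br and + + +, are the double crossovers. Comparing them with the parentals, only the p allele has switched, so p is the middle locus and the order is vi – p – br.
Crossovers in the vi–p interval produce the single-crossover classes + + br and p vi + (65 + 72 = 137) plus the double crossovers (8).
RF(vi–p) = (137 + 8) / 578 = 145/578 = 0.2509 → 25.1 m.u.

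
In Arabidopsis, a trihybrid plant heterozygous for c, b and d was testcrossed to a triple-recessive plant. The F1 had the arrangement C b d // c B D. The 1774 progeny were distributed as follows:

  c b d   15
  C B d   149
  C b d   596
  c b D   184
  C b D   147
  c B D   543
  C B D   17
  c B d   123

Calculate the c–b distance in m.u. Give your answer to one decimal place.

The two rarest classes, c b d and C B D, are the double crossovers. Comparing them with the parentals, only the c allele has switched, so c is the middle locus and the order is d – c – b.
Crossovers in the c–b interval produce the single-crossover classes C B d and c b D (149 + 184 = 333) plus the double crossovers (32).
RF(c–b) = (333 + 32) / 1774 = 365/1774 = 0.2057 → 20.6 m.u.

20.6 m.u.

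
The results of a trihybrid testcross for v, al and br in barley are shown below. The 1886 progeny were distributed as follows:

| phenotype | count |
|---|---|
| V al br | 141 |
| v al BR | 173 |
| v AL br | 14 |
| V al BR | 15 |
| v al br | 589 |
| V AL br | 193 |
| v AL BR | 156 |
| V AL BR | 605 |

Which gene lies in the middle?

The two most frequent reciprocal classes, V AL BR and v al br, are the parental types, so the F1 was V AL BR / v al br.
The two rarest classes, V al BR and v AL br, are the double crossovers. Comparing them with the parentals, only the al allele has switched, so al is the middle locus and the order is br – al – v.

al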